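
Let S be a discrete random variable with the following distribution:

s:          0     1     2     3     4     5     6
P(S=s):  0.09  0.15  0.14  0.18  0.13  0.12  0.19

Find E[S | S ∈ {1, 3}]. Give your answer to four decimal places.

2.0909

P(S ∈ {1, 3}) = 0.15 + 0.18 = 0.33.
E[S | S ∈ {1, 3}] = [1·0.15 + 3·0.18] / 0.33
 = 0.69 / 0.33
 = 23/11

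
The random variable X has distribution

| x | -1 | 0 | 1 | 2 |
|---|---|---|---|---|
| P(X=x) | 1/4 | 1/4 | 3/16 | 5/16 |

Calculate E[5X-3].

-0.1875

E[5X-3] = Σ (5x-3)·P(X=x)
 = (-8)·1/4 + (-3)·1/4 + 2·3/16 + 7·5/16
 = (-2) + (-3/4) + 3/8 + 35/16
 = -3/16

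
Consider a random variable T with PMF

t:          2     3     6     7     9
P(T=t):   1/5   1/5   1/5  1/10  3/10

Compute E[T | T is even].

4

P(T is even) = 1/5 + 1/5 = 2/5.
E[T | T is even] = [2·1/5 + 6·1/5] / (2/5)
 = 8/5 / (2/5)
 = 4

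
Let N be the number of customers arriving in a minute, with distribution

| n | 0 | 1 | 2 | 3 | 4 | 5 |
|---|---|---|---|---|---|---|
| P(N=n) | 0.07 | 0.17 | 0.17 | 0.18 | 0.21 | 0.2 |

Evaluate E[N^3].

E[N^3] = Σ n^3·P(N=n)
 = 0·0.07 + 1·0.17 + 8·0.17 + 27·0.18 + 64·0.21 + 125·0.2
 = 0 + 0.17 + 1.36 + 4.86 + 13.44 + 25
 = 44.83

44.83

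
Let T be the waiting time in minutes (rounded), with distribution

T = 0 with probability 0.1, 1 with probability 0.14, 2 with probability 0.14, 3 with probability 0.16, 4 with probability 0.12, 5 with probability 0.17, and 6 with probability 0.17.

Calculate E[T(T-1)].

11.18

E[T(T-1)] = Σ t(t-1)·P(T=t)
 = 0·0.1 + 0·0.14 + 2·0.14 + 6·0.16 + 12·0.12 + 20·0.17 + 30·0.17
 = 0 + 0 + 0.28 + 0.96 + 1.44 + 3.4 + 5.1
 = 11.18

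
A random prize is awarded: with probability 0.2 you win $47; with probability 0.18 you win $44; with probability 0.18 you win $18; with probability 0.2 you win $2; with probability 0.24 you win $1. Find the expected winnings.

21.2

E[payout] = 47·0.2 + 44·0.18 + 18·0.18 + 2·0.2 + 1·0.24
 = 9.4 + 7.92 + 3.24 + 0.4 + 0.24
 = 21.2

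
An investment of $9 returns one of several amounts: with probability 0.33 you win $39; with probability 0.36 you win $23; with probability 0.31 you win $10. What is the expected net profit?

E[payout] = 39·0.33 + 23·0.36 + 10·0.31
 = 12.87 + 8.28 + 3.1
 = 24.25
Net = 24.25 - 9 = 15.25

15.25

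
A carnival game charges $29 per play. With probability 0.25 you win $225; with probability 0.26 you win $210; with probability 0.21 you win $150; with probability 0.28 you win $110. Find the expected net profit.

144.15

E[payout] = 225·0.25 + 210·0.26 + 150·0.21 + 110·0.28
 = 56.25 + 54.6 + 31.5 + 30.8
 = 173.15
Net = 173.15 - 29 = 144.15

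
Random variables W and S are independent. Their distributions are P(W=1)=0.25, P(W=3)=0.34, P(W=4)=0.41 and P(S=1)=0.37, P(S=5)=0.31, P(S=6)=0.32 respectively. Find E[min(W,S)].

E[min(W,S)] = Σ_w Σ_s min(w,s) · P(W=w)P(S=s)
 = 1·0.0925 + 1·0.0775 + 1·0.08 + 1·0.1258 + 3·0.1054 + 3·0.1088 + 1·0.1517 + 4·0.1271 + 4·0.1312
 = 0.0925 + 0.0775 + 0.08 + 0.1258 + 0.3162 + 0.3264 + 0.1517 + 0.5084 + 0.5248
 = 2.2033

2.2033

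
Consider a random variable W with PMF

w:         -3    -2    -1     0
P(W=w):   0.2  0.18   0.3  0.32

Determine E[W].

E[W] = Σ w·P(W=w)
 = (-3)·0.2 + (-2)·0.18 + (-1)·0.3 + 0·0.32
 = (-0.6) + (-0.36) + (-0.3) + 0
 = -1.26

-1.26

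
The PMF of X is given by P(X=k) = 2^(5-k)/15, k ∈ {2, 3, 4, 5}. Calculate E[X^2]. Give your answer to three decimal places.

E[X^2] = Σ x^2·P(X=x)
 = 4·8/15 + 9·4/15 + 16·2/15 + 25·1/15
 = 32/15 + 12/5 + 32/15 + 5/3
 = 25/3

8.333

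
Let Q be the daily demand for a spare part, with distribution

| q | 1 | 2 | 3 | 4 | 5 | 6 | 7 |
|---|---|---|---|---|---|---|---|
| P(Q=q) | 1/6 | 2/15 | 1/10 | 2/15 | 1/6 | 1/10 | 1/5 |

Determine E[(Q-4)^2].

E[(Q-4)^2] = Σ (q-4)^2·P(Q=q)
 = 9·1/6 + 4·2/15 + 1·1/10 + 0·2/15 + 1·1/6 + 4·1/10 + 9·1/5
 = 3/2 + 8/15 + 1/10 + 0 + 1/6 + 2/5 + 9/5
 = 9/2

4.5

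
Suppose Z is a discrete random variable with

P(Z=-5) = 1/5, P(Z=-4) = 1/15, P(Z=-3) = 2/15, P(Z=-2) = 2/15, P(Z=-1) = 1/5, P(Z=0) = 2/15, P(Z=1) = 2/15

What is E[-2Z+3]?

7

E[-2Z+3] = Σ (-2z+3)·P(Z=z)
 = 13·1/5 + 11·1/15 + 9·2/15 + 7·2/15 + 5·1/5 + 3·2/15 + 1·2/15
 = 13/5 + 11/15 + 6/5 + 14/15 + 1 + 2/5 + 2/15
 = 7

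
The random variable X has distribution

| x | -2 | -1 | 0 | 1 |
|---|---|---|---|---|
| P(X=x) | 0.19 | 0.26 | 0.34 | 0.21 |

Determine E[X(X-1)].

1.66

E[X(X-1)] = Σ x(x-1)·P(X=x)
 = 6·0.19 + 2·0.26 + 0·0.34 + 0·0.21
 = 1.14 + 0.52 + 0 + 0
 = 1.66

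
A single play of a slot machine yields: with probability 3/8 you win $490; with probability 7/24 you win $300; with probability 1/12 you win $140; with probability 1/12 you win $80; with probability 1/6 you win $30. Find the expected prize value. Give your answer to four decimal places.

294.5833

E[payout] = 490·3/8 + 300·7/24 + 140·1/12 + 80·1/12 + 30·1/6
 = 735/4 + 175/2 + 35/3 + 20/3 + 5
 = 3535/12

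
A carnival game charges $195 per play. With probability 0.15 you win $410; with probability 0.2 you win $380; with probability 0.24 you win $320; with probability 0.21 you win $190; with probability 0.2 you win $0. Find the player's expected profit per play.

E[payout] = 410·0.15 + 380·0.2 + 320·0.24 + 190·0.21 + 0·0.2
 = 61.5 + 76 + 76.8 + 39.9 + 0
 = 254.2
Net = 254.2 - 195 = 59.2

59.2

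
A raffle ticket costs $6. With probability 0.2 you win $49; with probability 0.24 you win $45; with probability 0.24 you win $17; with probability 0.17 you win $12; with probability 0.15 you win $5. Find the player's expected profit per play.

21.47

E[payout] = 49·0.2 + 45·0.24 + 17·0.24 + 12·0.17 + 5·0.15
 = 9.8 + 10.8 + 4.08 + 2.04 + 0.75
 = 27.47
Net = 27.47 - 6 = 21.47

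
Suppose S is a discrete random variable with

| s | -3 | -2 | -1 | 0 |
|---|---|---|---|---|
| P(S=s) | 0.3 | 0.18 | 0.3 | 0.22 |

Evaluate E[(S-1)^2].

7.84

E[(S-1)^2] = Σ (s-1)^2·P(S=s)
 = 16·0.3 + 9·0.18 + 4·0.3 + 1·0.22
 = 4.8 + 1.62 + 1.2 + 0.22
 = 7.84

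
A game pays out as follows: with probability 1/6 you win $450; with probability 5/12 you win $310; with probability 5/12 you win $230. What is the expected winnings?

300

E[payout] = 450·1/6 + 310·5/12 + 230·5/12
 = 75 + 775/6 + 575/6
 = 300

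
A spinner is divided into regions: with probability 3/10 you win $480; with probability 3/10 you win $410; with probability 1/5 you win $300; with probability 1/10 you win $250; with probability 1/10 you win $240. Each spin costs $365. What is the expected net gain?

11

E[payout] = 480·3/10 + 410·3/10 + 300·1/5 + 250·1/10 + 240·1/10
 = 144 + 123 + 60 + 25 + 24
 = 376
Net = 376 - 365 = 11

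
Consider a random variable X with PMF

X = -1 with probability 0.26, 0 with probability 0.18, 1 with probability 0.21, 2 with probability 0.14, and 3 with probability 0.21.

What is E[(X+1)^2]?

E[(X+1)^2] = Σ (x+1)^2·P(X=x)
 = 0·0.26 + 1·0.18 + 4·0.21 + 9·0.14 + 16·0.21
 = 0 + 0.18 + 0.84 + 1.26 + 3.36
 = 5.64

5.64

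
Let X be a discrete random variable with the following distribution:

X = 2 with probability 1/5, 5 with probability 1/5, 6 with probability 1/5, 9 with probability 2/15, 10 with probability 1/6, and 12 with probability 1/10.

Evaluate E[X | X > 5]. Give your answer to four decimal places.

P(X > 5) = 1/5 + 2/15 + 1/6 + 1/10 = 3/5.
E[X | X > 5] = [6·1/5 + 9·2/15 + 10·1/6 + 12·1/10] / (3/5)
 = 79/15 / (3/5)
 = 79/9

8.7778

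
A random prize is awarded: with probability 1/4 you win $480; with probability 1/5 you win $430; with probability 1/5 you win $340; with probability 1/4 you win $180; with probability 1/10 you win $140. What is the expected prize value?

E[payout] = 480·1/4 + 430·1/5 + 340·1/5 + 180·1/4 + 140·1/10
 = 120 + 86 + 68 + 45 + 14
 = 333

333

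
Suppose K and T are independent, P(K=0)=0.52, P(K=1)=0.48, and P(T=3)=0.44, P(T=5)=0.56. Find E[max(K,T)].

4.12

E[max(K,T)] = Σ_k Σ_t max(k,t) · P(K=k)P(T=t)
 = 3·0.2288 + 5·0.2912 + 3·0.2112 + 5·0.2688
 = 0.6864 + 1.456 + 0.6336 + 1.344
 = 4.12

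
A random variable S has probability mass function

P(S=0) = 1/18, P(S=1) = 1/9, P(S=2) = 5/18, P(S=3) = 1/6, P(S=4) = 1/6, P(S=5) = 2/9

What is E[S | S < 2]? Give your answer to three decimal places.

P(S < 2) = 1/18 + 1/9 = 1/6.
E[S | S < 2] = [0·1/18 + 1·1/9] / (1/6)
 = 1/9 / (1/6)
 = 2/3

0.667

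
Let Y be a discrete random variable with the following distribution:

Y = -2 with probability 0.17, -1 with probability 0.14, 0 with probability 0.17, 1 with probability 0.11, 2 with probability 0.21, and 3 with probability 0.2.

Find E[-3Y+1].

-0.95

E[-3Y+1] = Σ (-3y+1)·P(Y=y)
 = 7·0.17 + 4·0.14 + 1·0.17 + (-2)·0.11 + (-5)·0.21 + (-8)·0.2
 = 1.19 + 0.56 + 0.17 + (-0.22) + (-1.05) + (-1.6)
 = -0.95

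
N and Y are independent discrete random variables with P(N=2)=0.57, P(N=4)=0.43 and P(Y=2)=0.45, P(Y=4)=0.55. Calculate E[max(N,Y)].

E[max(N,Y)] = Σ_n Σ_y max(n,y) · P(N=n)P(Y=y)
 = 2·0.2565 + 4·0.3135 + 4·0.1935 + 4·0.2365
 = 0.513 + 1.254 + 0.774 + 0.946
 = 3.487

3.487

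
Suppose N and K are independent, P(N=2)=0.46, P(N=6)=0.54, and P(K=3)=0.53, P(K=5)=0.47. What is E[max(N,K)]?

E[max(N,K)] = Σ_n Σ_k max(n,k) · P(N=n)P(K=k)
 = 3·0.2438 + 5·0.2162 + 6·0.2862 + 6·0.2538
 = 0.7314 + 1.081 + 1.7172 + 1.5228
 = 5.0524

5.0524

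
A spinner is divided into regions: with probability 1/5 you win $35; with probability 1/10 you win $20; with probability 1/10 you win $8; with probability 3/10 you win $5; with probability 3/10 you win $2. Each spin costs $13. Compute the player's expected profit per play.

E[payout] = 35·1/5 + 20·1/10 + 8·1/10 + 5·3/10 + 2·3/10
 = 7 + 2 + 4/5 + 3/2 + 3/5
 = 119/10
Net = 119/10 - 13 = -11/10

-1.1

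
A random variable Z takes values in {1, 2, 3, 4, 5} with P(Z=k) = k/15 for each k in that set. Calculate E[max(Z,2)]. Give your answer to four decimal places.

E[max(Z,2)] = Σ max(z,2)·P(Z=z)
 = 2·1/15 + 2·2/15 + 3·1/5 + 4·4/15 + 5·1/3
 = 2/15 + 4/15 + 3/5 + 16/15 + 5/3
 = 56/15

3.7333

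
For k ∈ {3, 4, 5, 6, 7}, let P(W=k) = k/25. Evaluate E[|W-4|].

1.64

E[|W-4|] = Σ |w-4|·P(W=w)
 = 1·3/25 + 0·4/25 + 1·1/5 + 2·6/25 + 3·7/25
 = 3/25 + 0 + 1/5 + 12/25 + 21/25
 = 41/25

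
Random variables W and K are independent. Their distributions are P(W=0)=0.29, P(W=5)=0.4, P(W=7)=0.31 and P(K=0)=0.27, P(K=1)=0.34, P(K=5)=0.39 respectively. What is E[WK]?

9.5493

E[WK] = Σ_w Σ_k wk · P(W=w)P(K=k)
 = 0·0.0783 + 0·0.0986 + 0·0.1131 + 0·0.108 + 5·0.136 + 25·0.156 + 0·0.0837 + 7·0.1054 + 35·0.1209
 = 0 + 0 + 0 + 0 + 0.68 + 3.9 + 0 + 0.7378 + 4.2315
 = 9.5493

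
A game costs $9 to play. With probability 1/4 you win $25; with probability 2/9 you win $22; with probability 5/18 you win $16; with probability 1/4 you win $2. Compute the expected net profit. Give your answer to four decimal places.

E[payout] = 25·1/4 + 22·2/9 + 16·5/18 + 2·1/4
 = 25/4 + 44/9 + 40/9 + 1/2
 = 193/12
Net = 193/12 - 9 = 85/12

7.0833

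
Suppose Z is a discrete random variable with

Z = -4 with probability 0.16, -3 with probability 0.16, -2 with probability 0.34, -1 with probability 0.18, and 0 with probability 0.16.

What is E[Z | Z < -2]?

-3.5

P(Z < -2) = 0.16 + 0.16 = 0.32.
E[Z | Z < -2] = [(-4)·0.16 + (-3)·0.16] / 0.32
 = -1.12 / 0.32
 = -7/2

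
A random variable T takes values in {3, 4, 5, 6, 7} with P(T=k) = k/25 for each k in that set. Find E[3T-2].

E[3T-2] = Σ (3t-2)·P(T=t)
 = 7·3/25 + 10·4/25 + 13·1/5 + 16·6/25 + 19·7/25
 = 21/25 + 8/5 + 13/5 + 96/25 + 133/25
 = 71/5

14.2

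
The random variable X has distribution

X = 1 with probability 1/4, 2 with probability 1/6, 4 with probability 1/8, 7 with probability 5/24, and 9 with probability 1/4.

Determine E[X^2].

33.375

E[X^2] = Σ x^2·P(X=x)
 = 1·1/4 + 4·1/6 + 16·1/8 + 49·5/24 + 81·1/4
 = 1/4 + 2/3 + 2 + 245/24 + 81/4
 = 267/8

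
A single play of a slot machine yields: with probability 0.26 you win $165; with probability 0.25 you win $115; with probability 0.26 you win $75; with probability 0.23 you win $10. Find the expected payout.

93.45

E[payout] = 165·0.26 + 115·0.25 + 75·0.26 + 10·0.23
 = 42.9 + 28.75 + 19.5 + 2.3
 = 93.45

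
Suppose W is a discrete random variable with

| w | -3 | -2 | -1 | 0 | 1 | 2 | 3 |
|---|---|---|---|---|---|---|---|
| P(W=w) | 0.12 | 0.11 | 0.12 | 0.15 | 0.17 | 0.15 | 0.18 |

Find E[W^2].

E[W^2] = Σ w^2·P(W=w)
 = 9·0.12 + 4·0.11 + 1·0.12 + 0·0.15 + 1·0.17 + 4·0.15 + 9·0.18
 = 1.08 + 0.44 + 0.12 + 0 + 0.17 + 0.6 + 1.62
 = 4.03

4.03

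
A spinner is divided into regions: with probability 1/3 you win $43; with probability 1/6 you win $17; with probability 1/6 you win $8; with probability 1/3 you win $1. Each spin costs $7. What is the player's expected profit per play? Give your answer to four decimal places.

11.8333

E[payout] = 43·1/3 + 17·1/6 + 8·1/6 + 1·1/3
 = 43/3 + 17/6 + 4/3 + 1/3
 = 113/6
Net = 113/6 - 7 = 71/6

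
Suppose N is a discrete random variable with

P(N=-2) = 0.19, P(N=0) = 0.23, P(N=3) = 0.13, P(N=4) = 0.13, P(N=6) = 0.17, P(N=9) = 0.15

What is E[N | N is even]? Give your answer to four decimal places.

1.6111

P(N is even) = 0.19 + 0.23 + 0.13 + 0.17 = 0.72.
E[N | N is even] = [(-2)·0.19 + 0·0.23 + 4·0.13 + 6·0.17] / 0.72
 = 1.16 / 0.72
 = 29/18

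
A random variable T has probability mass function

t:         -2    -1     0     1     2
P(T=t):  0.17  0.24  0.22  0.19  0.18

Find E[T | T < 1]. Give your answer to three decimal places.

P(T < 1) = 0.17 + 0.24 + 0.22 = 0.63.
E[T | T < 1] = [(-2)·0.17 + (-1)·0.24 + 0·0.22] / 0.63
 = -0.58 / 0.63
 = -58/63

-0.921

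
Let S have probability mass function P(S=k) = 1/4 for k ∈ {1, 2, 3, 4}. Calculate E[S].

2.5

E[S] = Σ s·P(S=s)
 = 1·1/4 + 2·1/4 + 3·1/4 + 4·1/4
 = 1/4 + 1/2 + 3/4 + 1
 = 5/2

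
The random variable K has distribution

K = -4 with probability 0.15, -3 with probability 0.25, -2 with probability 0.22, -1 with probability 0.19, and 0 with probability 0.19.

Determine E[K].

-1.98

E[K] = Σ k·P(K=k)
 = (-4)·0.15 + (-3)·0.25 + (-2)·0.22 + (-1)·0.19 + 0·0.19
 = (-0.6) + (-0.75) + (-0.44) + (-0.19) + 0
 = -1.98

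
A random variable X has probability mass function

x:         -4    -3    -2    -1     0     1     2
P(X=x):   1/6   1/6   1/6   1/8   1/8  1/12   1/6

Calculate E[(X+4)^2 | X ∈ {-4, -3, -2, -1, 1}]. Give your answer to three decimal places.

P(X ∈ {-4, -3, -2, -1, 1}) = 1/6 + 1/6 + 1/6 + 1/8 + 1/12 = 17/24.
E[(X+4)^2 | X ∈ {-4, -3, -2, -1, 1}] = [0·1/6 + 1·1/6 + 4·1/6 + 9·1/8 + 25·1/12] / (17/24)
 = 97/24 / (17/24)
 = 97/17

5.706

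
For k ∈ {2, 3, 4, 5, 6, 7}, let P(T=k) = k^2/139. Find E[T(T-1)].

28

E[T(T-1)] = Σ t(t-1)·P(T=t)
 = 2·4/139 + 6·9/139 + 12·16/139 + 20·25/139 + 30·36/139 + 42·49/139
 = 8/139 + 54/139 + 192/139 + 500/139 + 1080/139 + 2058/139
 = 28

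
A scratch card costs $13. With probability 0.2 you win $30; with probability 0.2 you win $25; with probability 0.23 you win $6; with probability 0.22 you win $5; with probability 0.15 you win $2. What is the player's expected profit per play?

0.78

E[payout] = 30·0.2 + 25·0.2 + 6·0.23 + 5·0.22 + 2·0.15
 = 6 + 5 + 1.38 + 1.1 + 0.3
 = 13.78
Net = 13.78 - 13 = 0.78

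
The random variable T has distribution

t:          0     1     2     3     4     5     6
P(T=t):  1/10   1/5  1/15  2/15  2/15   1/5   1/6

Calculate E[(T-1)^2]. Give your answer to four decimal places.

9.2667

E[(T-1)^2] = Σ (t-1)^2·P(T=t)
 = 1·1/10 + 0·1/5 + 1·1/15 + 4·2/15 + 9·2/15 + 16·1/5 + 25·1/6
 = 1/10 + 0 + 1/15 + 8/15 + 6/5 + 16/5 + 25/6
 = 139/15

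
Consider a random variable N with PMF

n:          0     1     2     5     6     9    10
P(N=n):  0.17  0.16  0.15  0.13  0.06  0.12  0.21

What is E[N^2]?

E[N^2] = Σ n^2·P(N=n)
 = 0·0.17 + 1·0.16 + 4·0.15 + 25·0.13 + 36·0.06 + 81·0.12 + 100·0.21
 = 0 + 0.16 + 0.6 + 3.25 + 2.16 + 9.72 + 21
 = 36.89

36.89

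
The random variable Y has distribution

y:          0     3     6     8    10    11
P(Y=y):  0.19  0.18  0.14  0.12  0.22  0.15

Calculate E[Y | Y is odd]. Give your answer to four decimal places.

P(Y is odd) = 0.18 + 0.15 = 0.33.
E[Y | Y is odd] = [3·0.18 + 11·0.15] / 0.33
 = 2.19 / 0.33
 = 73/11

6.6364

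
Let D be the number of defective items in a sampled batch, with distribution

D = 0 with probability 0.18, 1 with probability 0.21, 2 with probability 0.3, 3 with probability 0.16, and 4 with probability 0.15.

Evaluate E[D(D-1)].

E[D(D-1)] = Σ d(d-1)·P(D=d)
 = 0·0.18 + 0·0.21 + 2·0.3 + 6·0.16 + 12·0.15
 = 0 + 0 + 0.6 + 0.96 + 1.8
 = 3.36

3.36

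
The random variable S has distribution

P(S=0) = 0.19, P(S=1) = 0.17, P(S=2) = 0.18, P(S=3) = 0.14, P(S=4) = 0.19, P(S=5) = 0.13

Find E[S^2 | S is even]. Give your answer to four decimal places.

6.7143

P(S is even) = 0.19 + 0.18 + 0.19 = 0.56.
E[S^2 | S is even] = [0·0.19 + 4·0.18 + 16·0.19] / 0.56
 = 3.76 / 0.56
 = 47/7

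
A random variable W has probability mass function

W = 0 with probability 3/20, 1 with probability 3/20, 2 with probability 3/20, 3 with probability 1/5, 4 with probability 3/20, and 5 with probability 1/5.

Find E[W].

2.65

E[W] = Σ w·P(W=w)
 = 0·3/20 + 1·3/20 + 2·3/20 + 3·1/5 + 4·3/20 + 5·1/5
 = 0 + 3/20 + 3/10 + 3/5 + 3/5 + 1
 = 53/20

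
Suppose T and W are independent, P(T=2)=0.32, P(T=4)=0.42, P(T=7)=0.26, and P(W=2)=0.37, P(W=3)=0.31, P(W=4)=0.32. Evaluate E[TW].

E[TW] = Σ_t Σ_w tw · P(T=t)P(W=w)
 = 4·0.1184 + 6·0.0992 + 8·0.1024 + 8·0.1554 + 12·0.1302 + 16·0.1344 + 14·0.0962 + 21·0.0806 + 28·0.0832
 = 0.4736 + 0.5952 + 0.8192 + 1.2432 + 1.5624 + 2.1504 + 1.3468 + 1.6926 + 2.3296
 = 12.213

12.213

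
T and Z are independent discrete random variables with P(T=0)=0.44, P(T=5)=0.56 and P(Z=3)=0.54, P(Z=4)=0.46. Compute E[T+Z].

6.26

E[T+Z] = Σ_t Σ_z (t+z) · P(T=t)P(Z=z)
 = 3·0.2376 + 4·0.2024 + 8·0.3024 + 9·0.2576
 = 0.7128 + 0.8096 + 2.4192 + 2.3184
 = 6.26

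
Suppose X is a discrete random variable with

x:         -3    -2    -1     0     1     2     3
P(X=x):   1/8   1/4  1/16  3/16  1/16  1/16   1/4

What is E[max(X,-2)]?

E[max(X,-2)] = Σ max(x,-2)·P(X=x)
 = (-2)·1/8 + (-2)·1/4 + (-1)·1/16 + 0·3/16 + 1·1/16 + 2·1/16 + 3·1/4
 = (-1/4) + (-1/2) + (-1/16) + 0 + 1/16 + 1/8 + 3/4
 = 1/8

0.125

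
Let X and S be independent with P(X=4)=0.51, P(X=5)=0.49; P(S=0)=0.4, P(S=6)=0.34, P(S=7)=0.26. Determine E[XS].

17.3314

E[XS] = Σ_x Σ_s xs · P(X=x)P(S=s)
 = 0·0.204 + 24·0.1734 + 28·0.1326 + 0·0.196 + 30·0.1666 + 35·0.1274
 = 0 + 4.1616 + 3.7128 + 0 + 4.998 + 4.459
 = 17.3314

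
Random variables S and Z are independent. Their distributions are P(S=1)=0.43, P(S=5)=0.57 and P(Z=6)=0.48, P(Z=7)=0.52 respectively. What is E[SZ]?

21.3856

E[SZ] = Σ_s Σ_z sz · P(S=s)P(Z=z)
 = 6·0.2064 + 7·0.2236 + 30·0.2736 + 35·0.2964
 = 1.2384 + 1.5652 + 8.208 + 10.374
 = 21.3856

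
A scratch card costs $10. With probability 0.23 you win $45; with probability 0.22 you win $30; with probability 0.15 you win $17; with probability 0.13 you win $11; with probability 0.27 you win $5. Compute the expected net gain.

E[payout] = 45·0.23 + 30·0.22 + 17·0.15 + 11·0.13 + 5·0.27
 = 10.35 + 6.6 + 2.55 + 1.43 + 1.35
 = 22.28
Net = 22.28 - 10 = 12.28

12.28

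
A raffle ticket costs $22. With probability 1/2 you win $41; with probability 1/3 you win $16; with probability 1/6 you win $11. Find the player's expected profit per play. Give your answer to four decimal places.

5.6667

E[payout] = 41·1/2 + 16·1/3 + 11·1/6
 = 41/2 + 16/3 + 11/6
 = 83/3
Net = 83/3 - 22 = 17/3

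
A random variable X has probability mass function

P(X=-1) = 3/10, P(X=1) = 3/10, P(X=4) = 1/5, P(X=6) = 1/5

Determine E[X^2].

11

E[X^2] = Σ x^2·P(X=x)
 = 1·3/10 + 1·3/10 + 16·1/5 + 36·1/5
 = 3/10 + 3/10 + 16/5 + 36/5
 = 11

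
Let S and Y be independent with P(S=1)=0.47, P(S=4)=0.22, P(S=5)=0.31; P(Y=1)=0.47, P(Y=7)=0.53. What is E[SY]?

12.122

E[SY] = Σ_s Σ_y sy · P(S=s)P(Y=y)
 = 1·0.2209 + 7·0.2491 + 4·0.1034 + 28·0.1166 + 5·0.1457 + 35·0.1643
 = 0.2209 + 1.7437 + 0.4136 + 3.2648 + 0.7285 + 5.7505
 = 12.122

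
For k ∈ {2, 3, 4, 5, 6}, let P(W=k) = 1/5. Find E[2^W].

24.8

E[2^W] = Σ 2^w·P(W=w)
 = 4·1/5 + 8·1/5 + 16·1/5 + 32·1/5 + 64·1/5
 = 4/5 + 8/5 + 16/5 + 32/5 + 64/5
 = 124/5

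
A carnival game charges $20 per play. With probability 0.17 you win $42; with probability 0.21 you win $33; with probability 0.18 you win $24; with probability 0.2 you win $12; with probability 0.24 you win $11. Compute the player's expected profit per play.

E[payout] = 42·0.17 + 33·0.21 + 24·0.18 + 12·0.2 + 11·0.24
 = 7.14 + 6.93 + 4.32 + 2.4 + 2.64
 = 23.43
Net = 23.43 - 20 = 3.43

3.43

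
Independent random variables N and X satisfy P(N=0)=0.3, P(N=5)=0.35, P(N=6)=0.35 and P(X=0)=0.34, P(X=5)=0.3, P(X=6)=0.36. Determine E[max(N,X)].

E[max(N,X)] = Σ_n Σ_x max(n,x) · P(N=n)P(X=x)
 = 0·0.102 + 5·0.09 + 6·0.108 + 5·0.119 + 5·0.105 + 6·0.126 + 6·0.119 + 6·0.105 + 6·0.126
 = 0 + 0.45 + 0.648 + 0.595 + 0.525 + 0.756 + 0.714 + 0.63 + 0.756
 = 5.074

5.074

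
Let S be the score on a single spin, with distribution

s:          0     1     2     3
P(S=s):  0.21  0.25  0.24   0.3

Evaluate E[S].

1.63

E[S] = Σ s·P(S=s)
 = 0·0.21 + 1·0.25 + 2·0.24 + 3·0.3
 = 0 + 0.25 + 0.48 + 0.9
 = 1.63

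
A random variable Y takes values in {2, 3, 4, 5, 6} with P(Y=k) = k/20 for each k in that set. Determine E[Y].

4.5

E[Y] = Σ y·P(Y=y)
 = 2·1/10 + 3·3/20 + 4·1/5 + 5·1/4 + 6·3/10
 = 1/5 + 9/20 + 4/5 + 5/4 + 9/5
 = 9/2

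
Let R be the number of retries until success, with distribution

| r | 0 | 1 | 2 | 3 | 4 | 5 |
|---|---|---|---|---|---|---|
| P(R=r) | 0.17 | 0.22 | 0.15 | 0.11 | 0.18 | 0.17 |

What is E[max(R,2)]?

2.98

E[max(R,2)] = Σ max(r,2)·P(R=r)
 = 2·0.17 + 2·0.22 + 2·0.15 + 3·0.11 + 4·0.18 + 5·0.17
 = 0.34 + 0.44 + 0.3 + 0.33 + 0.72 + 0.85
 = 2.98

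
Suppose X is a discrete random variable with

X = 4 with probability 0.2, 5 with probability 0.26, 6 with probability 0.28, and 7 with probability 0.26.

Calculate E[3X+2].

18.8

E[3X+2] = Σ (3x+2)·P(X=x)
 = 14·0.2 + 17·0.26 + 20·0.28 + 23·0.26
 = 2.8 + 4.42 + 5.6 + 5.98
 = 18.8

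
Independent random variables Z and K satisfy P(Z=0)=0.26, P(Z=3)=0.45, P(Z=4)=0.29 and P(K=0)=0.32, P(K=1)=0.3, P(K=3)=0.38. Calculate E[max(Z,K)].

2.8844

E[max(Z,K)] = Σ_z Σ_k max(z,k) · P(Z=z)P(K=k)
 = 0·0.0832 + 1·0.078 + 3·0.0988 + 3·0.144 + 3·0.135 + 3·0.171 + 4·0.0928 + 4·0.087 + 4·0.1102
 = 0 + 0.078 + 0.2964 + 0.432 + 0.405 + 0.513 + 0.3712 + 0.348 + 0.4408
 = 2.8844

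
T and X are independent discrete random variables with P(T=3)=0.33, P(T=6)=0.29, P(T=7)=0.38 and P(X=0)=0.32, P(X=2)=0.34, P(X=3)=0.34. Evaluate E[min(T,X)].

1.7

E[min(T,X)] = Σ_t Σ_x min(t,x) · P(T=t)P(X=x)
 = 0·0.1056 + 2·0.1122 + 3·0.1122 + 0·0.0928 + 2·0.0986 + 3·0.0986 + 0·0.1216 + 2·0.1292 + 3·0.1292
 = 0 + 0.2244 + 0.3366 + 0 + 0.1972 + 0.2958 + 0 + 0.2584 + 0.3876
 = 1.7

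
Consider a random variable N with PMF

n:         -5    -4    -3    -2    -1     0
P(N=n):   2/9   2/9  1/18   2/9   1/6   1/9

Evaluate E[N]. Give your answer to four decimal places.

E[N] = Σ n·P(N=n)
 = (-5)·2/9 + (-4)·2/9 + (-3)·1/18 + (-2)·2/9 + (-1)·1/6 + 0·1/9
 = (-10/9) + (-8/9) + (-1/6) + (-4/9) + (-1/6) + 0
 = -25/9

-2.7778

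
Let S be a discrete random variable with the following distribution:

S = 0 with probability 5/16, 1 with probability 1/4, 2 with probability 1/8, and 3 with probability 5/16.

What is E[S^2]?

E[S^2] = Σ s^2·P(S=s)
 = 0·5/16 + 1·1/4 + 4·1/8 + 9·5/16
 = 0 + 1/4 + 1/2 + 45/16
 = 57/16

3.5625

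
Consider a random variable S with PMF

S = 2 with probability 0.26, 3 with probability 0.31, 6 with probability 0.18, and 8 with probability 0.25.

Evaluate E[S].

E[S] = Σ s·P(S=s)
 = 2·0.26 + 3·0.31 + 6·0.18 + 8·0.25
 = 0.52 + 0.93 + 1.08 + 2
 = 4.53

4.53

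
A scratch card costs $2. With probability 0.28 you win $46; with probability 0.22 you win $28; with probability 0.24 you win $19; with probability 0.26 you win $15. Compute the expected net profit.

25.5

E[payout] = 46·0.28 + 28·0.22 + 19·0.24 + 15·0.26
 = 12.88 + 6.16 + 4.56 + 3.9
 = 27.5
Net = 27.5 - 2 = 25.5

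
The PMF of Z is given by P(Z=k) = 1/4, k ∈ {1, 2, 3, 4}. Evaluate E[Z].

E[Z] = Σ z·P(Z=z)
 = 1·1/4 + 2·1/4 + 3·1/4 + 4·1/4
 = 1/4 + 1/2 + 3/4 + 1
 = 5/2

2.5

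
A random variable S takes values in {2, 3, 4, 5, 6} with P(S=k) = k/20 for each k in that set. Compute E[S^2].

22

E[S^2] = Σ s^2·P(S=s)
 = 4·1/10 + 9·3/20 + 16·1/5 + 25·1/4 + 36·3/10
 = 2/5 + 27/20 + 16/5 + 25/4 + 54/5
 = 22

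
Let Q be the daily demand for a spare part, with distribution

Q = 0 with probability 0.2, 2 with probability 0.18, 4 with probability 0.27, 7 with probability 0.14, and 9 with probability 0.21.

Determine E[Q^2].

E[Q^2] = Σ q^2·P(Q=q)
 = 0·0.2 + 4·0.18 + 16·0.27 + 49·0.14 + 81·0.21
 = 0 + 0.72 + 4.32 + 6.86 + 17.01
 = 28.91

28.91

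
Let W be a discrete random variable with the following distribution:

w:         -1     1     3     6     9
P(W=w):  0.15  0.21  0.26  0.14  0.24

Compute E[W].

E[W] = Σ w·P(W=w)
 = (-1)·0.15 + 1·0.21 + 3·0.26 + 6·0.14 + 9·0.24
 = (-0.15) + 0.21 + 0.78 + 0.84 + 2.16
 = 3.84

3.84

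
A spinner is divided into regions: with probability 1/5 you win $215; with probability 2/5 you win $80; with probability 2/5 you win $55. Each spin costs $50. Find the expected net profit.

47

E[payout] = 215·1/5 + 80·2/5 + 55·2/5
 = 43 + 32 + 22
 = 97
Net = 97 - 50 = 47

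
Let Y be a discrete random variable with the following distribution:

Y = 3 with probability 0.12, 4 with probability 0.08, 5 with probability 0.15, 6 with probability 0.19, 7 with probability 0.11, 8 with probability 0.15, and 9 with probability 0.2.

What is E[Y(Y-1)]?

E[Y(Y-1)] = Σ y(y-1)·P(Y=y)
 = 6·0.12 + 12·0.08 + 20·0.15 + 30·0.19 + 42·0.11 + 56·0.15 + 72·0.2
 = 0.72 + 0.96 + 3 + 5.7 + 4.62 + 8.4 + 14.4
 = 37.8

37.8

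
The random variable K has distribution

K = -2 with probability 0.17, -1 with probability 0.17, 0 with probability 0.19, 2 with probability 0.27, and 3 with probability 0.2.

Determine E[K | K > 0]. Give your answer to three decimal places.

2.426

P(K > 0) = 0.27 + 0.2 = 0.47.
E[K | K > 0] = [2·0.27 + 3·0.2] / 0.47
 = 1.14 / 0.47
 = 114/47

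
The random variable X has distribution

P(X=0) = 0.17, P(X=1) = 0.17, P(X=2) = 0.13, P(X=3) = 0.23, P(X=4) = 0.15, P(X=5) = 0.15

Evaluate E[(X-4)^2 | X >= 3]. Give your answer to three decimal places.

P(X >= 3) = 0.23 + 0.15 + 0.15 = 0.53.
E[(X-4)^2 | X >= 3] = [1·0.23 + 0·0.15 + 1·0.15] / 0.53
 = 0.38 / 0.53
 = 38/53

0.717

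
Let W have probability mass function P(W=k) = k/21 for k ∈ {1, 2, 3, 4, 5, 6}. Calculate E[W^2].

21

E[W^2] = Σ w^2·P(W=w)
 = 1·1/21 + 4·2/21 + 9·1/7 + 16·4/21 + 25·5/21 + 36·2/7
 = 1/21 + 8/21 + 9/7 + 64/21 + 125/21 + 72/7
 = 21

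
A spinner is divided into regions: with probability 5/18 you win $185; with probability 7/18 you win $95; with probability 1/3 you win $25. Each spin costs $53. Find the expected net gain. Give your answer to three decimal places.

43.667

E[payout] = 185·5/18 + 95·7/18 + 25·1/3
 = 925/18 + 665/18 + 25/3
 = 290/3
Net = 290/3 - 53 = 131/3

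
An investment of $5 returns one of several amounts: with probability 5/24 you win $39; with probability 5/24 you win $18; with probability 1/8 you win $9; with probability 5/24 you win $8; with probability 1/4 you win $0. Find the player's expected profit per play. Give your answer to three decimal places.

9.667

E[payout] = 39·5/24 + 18·5/24 + 9·1/8 + 8·5/24 + 0·1/4
 = 65/8 + 15/4 + 9/8 + 5/3 + 0
 = 44/3
Net = 44/3 - 5 = 29/3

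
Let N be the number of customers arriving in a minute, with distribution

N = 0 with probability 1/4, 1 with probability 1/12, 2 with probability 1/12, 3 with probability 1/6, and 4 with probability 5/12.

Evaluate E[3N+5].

12.25

E[3N+5] = Σ (3n+5)·P(N=n)
 = 5·1/4 + 8·1/12 + 11·1/12 + 14·1/6 + 17·5/12
 = 5/4 + 2/3 + 11/12 + 7/3 + 85/12
 = 49/4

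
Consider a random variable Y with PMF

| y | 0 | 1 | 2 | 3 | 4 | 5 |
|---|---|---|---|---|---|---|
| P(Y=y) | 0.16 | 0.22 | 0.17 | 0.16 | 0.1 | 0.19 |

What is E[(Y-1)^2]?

E[(Y-1)^2] = Σ (y-1)^2·P(Y=y)
 = 1·0.16 + 0·0.22 + 1·0.17 + 4·0.16 + 9·0.1 + 16·0.19
 = 0.16 + 0 + 0.17 + 0.64 + 0.9 + 3.04
 = 4.91

4.91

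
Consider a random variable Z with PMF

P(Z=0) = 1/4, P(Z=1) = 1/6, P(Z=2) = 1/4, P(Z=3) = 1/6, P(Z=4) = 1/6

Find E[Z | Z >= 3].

3.5

P(Z >= 3) = 1/6 + 1/6 = 1/3.
E[Z | Z >= 3] = [3·1/6 + 4·1/6] / (1/3)
 = 7/6 / (1/3)
 = 7/2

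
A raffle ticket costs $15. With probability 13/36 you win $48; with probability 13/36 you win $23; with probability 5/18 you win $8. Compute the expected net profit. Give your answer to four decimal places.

12.8611

E[payout] = 48·13/36 + 23·13/36 + 8·5/18
 = 52/3 + 299/36 + 20/9
 = 1003/36
Net = 1003/36 - 15 = 463/36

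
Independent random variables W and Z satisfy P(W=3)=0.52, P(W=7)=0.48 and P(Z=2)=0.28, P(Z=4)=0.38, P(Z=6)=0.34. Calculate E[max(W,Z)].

E[max(W,Z)] = Σ_w Σ_z max(w,z) · P(W=w)P(Z=z)
 = 3·0.1456 + 4·0.1976 + 6·0.1768 + 7·0.1344 + 7·0.1824 + 7·0.1632
 = 0.4368 + 0.7904 + 1.0608 + 0.9408 + 1.2768 + 1.1424
 = 5.648

5.648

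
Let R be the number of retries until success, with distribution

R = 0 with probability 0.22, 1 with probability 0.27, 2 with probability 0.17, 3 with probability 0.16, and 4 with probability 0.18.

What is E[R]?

1.81

E[R] = Σ r·P(R=r)
 = 0·0.22 + 1·0.27 + 2·0.17 + 3·0.16 + 4·0.18
 = 0 + 0.27 + 0.34 + 0.48 + 0.72
 = 1.81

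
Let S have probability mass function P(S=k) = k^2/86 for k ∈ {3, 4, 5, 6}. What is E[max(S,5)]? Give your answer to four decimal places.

5.4186

E[max(S,5)] = Σ max(s,5)·P(S=s)
 = 5·9/86 + 5·8/43 + 5·25/86 + 6·18/43
 = 45/86 + 40/43 + 125/86 + 108/43
 = 233/43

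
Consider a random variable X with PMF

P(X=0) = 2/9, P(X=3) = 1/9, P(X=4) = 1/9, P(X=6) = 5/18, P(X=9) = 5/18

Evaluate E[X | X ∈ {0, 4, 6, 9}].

P(X ∈ {0, 4, 6, 9}) = 2/9 + 1/9 + 5/18 + 5/18 = 8/9.
E[X | X ∈ {0, 4, 6, 9}] = [0·2/9 + 4·1/9 + 6·5/18 + 9·5/18] / (8/9)
 = 83/18 / (8/9)
 = 83/16

5.1875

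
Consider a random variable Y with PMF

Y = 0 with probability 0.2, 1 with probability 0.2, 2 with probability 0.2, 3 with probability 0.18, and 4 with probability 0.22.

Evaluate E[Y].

E[Y] = Σ y·P(Y=y)
 = 0·0.2 + 1·0.2 + 2·0.2 + 3·0.18 + 4·0.22
 = 0 + 0.2 + 0.4 + 0.54 + 0.88
 = 2.02

2.02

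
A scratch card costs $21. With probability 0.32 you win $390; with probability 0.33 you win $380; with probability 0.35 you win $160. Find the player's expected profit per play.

E[payout] = 390·0.32 + 380·0.33 + 160·0.35
 = 124.8 + 125.4 + 56
 = 306.2
Net = 306.2 - 21 = 285.2

285.2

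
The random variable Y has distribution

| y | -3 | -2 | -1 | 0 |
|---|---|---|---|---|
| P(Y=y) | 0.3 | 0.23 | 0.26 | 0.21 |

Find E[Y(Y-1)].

5.5

E[Y(Y-1)] = Σ y(y-1)·P(Y=y)
 = 12·0.3 + 6·0.23 + 2·0.26 + 0·0.21
 = 3.6 + 1.38 + 0.52 + 0
 = 5.5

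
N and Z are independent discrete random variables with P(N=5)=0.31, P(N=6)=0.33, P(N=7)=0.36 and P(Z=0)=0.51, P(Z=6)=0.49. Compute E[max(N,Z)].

6.2019

E[max(N,Z)] = Σ_n Σ_z max(n,z) · P(N=n)P(Z=z)
 = 5·0.1581 + 6·0.1519 + 6·0.1683 + 6·0.1617 + 7·0.1836 + 7·0.1764
 = 0.7905 + 0.9114 + 1.0098 + 0.9702 + 1.2852 + 1.2348
 = 6.2019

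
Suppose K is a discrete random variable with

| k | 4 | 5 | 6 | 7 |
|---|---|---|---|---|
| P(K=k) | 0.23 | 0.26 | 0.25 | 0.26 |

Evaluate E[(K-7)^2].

3.36

E[(K-7)^2] = Σ (k-7)^2·P(K=k)
 = 9·0.23 + 4·0.26 + 1·0.25 + 0·0.26
 = 2.07 + 1.04 + 0.25 + 0
 = 3.36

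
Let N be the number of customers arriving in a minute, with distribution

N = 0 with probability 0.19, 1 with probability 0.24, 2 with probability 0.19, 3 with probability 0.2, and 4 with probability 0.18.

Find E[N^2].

E[N^2] = Σ n^2·P(N=n)
 = 0·0.19 + 1·0.24 + 4·0.19 + 9·0.2 + 16·0.18
 = 0 + 0.24 + 0.76 + 1.8 + 2.88
 = 5.68

5.68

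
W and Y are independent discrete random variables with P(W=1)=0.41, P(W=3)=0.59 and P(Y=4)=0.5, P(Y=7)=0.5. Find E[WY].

E[WY] = Σ_w Σ_y wy · P(W=w)P(Y=y)
 = 4·0.205 + 7·0.205 + 12·0.295 + 21·0.295
 = 0.82 + 1.435 + 3.54 + 6.195
 = 11.99

11.99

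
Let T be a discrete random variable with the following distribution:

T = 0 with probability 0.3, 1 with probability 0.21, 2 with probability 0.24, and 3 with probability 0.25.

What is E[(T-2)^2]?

1.66

E[(T-2)^2] = Σ (t-2)^2·P(T=t)
 = 4·0.3 + 1·0.21 + 0·0.24 + 1·0.25
 = 1.2 + 0.21 + 0 + 0.25
 = 1.66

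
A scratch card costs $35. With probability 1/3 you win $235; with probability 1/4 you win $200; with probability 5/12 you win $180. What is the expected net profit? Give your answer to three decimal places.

168.333

E[payout] = 235·1/3 + 200·1/4 + 180·5/12
 = 235/3 + 50 + 75
 = 610/3
Net = 610/3 - 35 = 505/3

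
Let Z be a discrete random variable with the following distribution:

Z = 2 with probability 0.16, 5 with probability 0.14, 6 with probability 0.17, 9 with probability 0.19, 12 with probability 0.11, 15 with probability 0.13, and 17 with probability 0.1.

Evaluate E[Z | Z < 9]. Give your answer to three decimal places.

4.340

P(Z < 9) = 0.16 + 0.14 + 0.17 = 0.47.
E[Z | Z < 9] = [2·0.16 + 5·0.14 + 6·0.17] / 0.47
 = 2.04 / 0.47
 = 204/47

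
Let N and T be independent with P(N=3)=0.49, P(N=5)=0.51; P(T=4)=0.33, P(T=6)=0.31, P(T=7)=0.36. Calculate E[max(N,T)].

5.8683

E[max(N,T)] = Σ_n Σ_t max(n,t) · P(N=n)P(T=t)
 = 4·0.1617 + 6·0.1519 + 7·0.1764 + 5·0.1683 + 6·0.1581 + 7·0.1836
 = 0.6468 + 0.9114 + 1.2348 + 0.8415 + 0.9486 + 1.2852
 = 5.8683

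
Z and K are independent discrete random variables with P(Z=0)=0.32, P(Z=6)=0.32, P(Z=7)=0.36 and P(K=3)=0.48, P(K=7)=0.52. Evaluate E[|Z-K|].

E[|Z-K|] = Σ_z Σ_k |z-k| · P(Z=z)P(K=k)
 = 3·0.1536 + 7·0.1664 + 3·0.1536 + 1·0.1664 + 4·0.1728 + 0·0.1872
 = 0.4608 + 1.1648 + 0.4608 + 0.1664 + 0.6912 + 0
 = 2.944

2.944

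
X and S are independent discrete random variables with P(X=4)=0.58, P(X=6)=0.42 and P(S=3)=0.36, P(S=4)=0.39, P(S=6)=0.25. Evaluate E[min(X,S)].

E[min(X,S)] = Σ_x Σ_s min(x,s) · P(X=x)P(S=s)
 = 3·0.2088 + 4·0.2262 + 4·0.145 + 3·0.1512 + 4·0.1638 + 6·0.105
 = 0.6264 + 0.9048 + 0.58 + 0.4536 + 0.6552 + 0.63
 = 3.85

3.85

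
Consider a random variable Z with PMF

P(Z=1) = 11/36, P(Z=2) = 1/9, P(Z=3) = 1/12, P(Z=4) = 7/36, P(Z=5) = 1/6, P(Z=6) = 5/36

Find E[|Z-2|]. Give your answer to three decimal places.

E[|Z-2|] = Σ |z-2|·P(Z=z)
 = 1·11/36 + 0·1/9 + 1·1/12 + 2·7/36 + 3·1/6 + 4·5/36
 = 11/36 + 0 + 1/12 + 7/18 + 1/2 + 5/9
 = 11/6

1.833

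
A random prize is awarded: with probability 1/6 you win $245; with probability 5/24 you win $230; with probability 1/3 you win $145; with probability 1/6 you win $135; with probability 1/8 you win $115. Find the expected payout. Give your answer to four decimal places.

173.9583

E[payout] = 245·1/6 + 230·5/24 + 145·1/3 + 135·1/6 + 115·1/8
 = 245/6 + 575/12 + 145/3 + 45/2 + 115/8
 = 4175/24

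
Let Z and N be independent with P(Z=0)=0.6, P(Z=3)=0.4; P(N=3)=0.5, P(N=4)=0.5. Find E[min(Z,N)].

1.2

E[min(Z,N)] = Σ_z Σ_n min(z,n) · P(Z=z)P(N=n)
 = 0·0.3 + 0·0.3 + 3·0.2 + 3·0.2
 = 0 + 0 + 0.6 + 0.6
 = 1.2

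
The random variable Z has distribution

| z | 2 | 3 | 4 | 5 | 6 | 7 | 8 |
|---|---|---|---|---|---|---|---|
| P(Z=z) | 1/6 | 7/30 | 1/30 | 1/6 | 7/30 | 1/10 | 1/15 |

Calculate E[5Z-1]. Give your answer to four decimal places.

22.1667

E[5Z-1] = Σ (5z-1)·P(Z=z)
 = 9·1/6 + 14·7/30 + 19·1/30 + 24·1/6 + 29·7/30 + 34·1/10 + 39·1/15
 = 3/2 + 49/15 + 19/30 + 4 + 203/30 + 17/5 + 13/5
 = 133/6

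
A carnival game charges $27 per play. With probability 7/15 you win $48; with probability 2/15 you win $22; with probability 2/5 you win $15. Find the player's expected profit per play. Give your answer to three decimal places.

4.333

E[payout] = 48·7/15 + 22·2/15 + 15·2/5
 = 112/5 + 44/15 + 6
 = 94/3
Net = 94/3 - 27 = 13/3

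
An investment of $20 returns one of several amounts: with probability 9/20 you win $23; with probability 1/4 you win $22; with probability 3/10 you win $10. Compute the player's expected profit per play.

-1.15

E[payout] = 23·9/20 + 22·1/4 + 10·3/10
 = 207/20 + 11/2 + 3
 = 377/20
Net = 377/20 - 20 = -23/20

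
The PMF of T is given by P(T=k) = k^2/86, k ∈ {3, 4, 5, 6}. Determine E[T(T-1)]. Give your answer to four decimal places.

E[T(T-1)] = Σ t(t-1)·P(T=t)
 = 6·9/86 + 12·8/43 + 20·25/86 + 30·18/43
 = 27/43 + 96/43 + 250/43 + 540/43
 = 913/43

21.2326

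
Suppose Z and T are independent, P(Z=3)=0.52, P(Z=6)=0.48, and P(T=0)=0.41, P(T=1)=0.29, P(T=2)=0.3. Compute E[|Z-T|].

E[|Z-T|] = Σ_z Σ_t |z-t| · P(Z=z)P(T=t)
 = 3·0.2132 + 2·0.1508 + 1·0.156 + 6·0.1968 + 5·0.1392 + 4·0.144
 = 0.6396 + 0.3016 + 0.156 + 1.1808 + 0.696 + 0.576
 = 3.55

3.55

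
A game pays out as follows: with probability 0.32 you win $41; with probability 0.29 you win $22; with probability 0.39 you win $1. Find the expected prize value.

19.89

E[payout] = 41·0.32 + 22·0.29 + 1·0.39
 = 13.12 + 6.38 + 0.39
 = 19.89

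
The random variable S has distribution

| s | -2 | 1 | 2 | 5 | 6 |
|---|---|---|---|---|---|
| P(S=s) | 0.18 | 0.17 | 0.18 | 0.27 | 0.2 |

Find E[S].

2.72

E[S] = Σ s·P(S=s)
 = (-2)·0.18 + 1·0.17 + 2·0.18 + 5·0.27 + 6·0.2
 = (-0.36) + 0.17 + 0.36 + 1.35 + 1.2
 = 2.72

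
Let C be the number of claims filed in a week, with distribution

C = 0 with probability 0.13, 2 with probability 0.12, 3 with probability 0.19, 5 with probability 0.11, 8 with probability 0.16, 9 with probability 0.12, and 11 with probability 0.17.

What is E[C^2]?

E[C^2] = Σ c^2·P(C=c)
 = 0·0.13 + 4·0.12 + 9·0.19 + 25·0.11 + 64·0.16 + 81·0.12 + 121·0.17
 = 0 + 0.48 + 1.71 + 2.75 + 10.24 + 9.72 + 20.57
 = 45.47

45.47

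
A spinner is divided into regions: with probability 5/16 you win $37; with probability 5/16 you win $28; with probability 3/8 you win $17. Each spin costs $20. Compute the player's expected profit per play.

6.6875

E[payout] = 37·5/16 + 28·5/16 + 17·3/8
 = 185/16 + 35/4 + 51/8
 = 427/16
Net = 427/16 - 20 = 107/16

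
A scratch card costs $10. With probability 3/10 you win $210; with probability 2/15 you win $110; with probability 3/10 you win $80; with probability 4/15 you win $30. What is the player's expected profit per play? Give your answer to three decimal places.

99.667

E[payout] = 210·3/10 + 110·2/15 + 80·3/10 + 30·4/15
 = 63 + 44/3 + 24 + 8
 = 329/3
Net = 329/3 - 10 = 299/3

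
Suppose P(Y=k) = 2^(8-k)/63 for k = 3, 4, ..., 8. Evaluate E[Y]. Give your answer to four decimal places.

E[Y] = Σ y·P(Y=y)
 = 3·32/63 + 4·16/63 + 5·8/63 + 6·4/63 + 7·2/63 + 8·1/63
 = 32/21 + 64/63 + 40/63 + 8/21 + 2/9 + 8/63
 = 82/21

3.9048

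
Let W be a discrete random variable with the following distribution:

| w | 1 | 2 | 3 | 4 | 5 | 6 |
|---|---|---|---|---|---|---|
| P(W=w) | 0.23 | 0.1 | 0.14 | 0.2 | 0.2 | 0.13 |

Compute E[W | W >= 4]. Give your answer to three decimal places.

P(W >= 4) = 0.2 + 0.2 + 0.13 = 0.53.
E[W | W >= 4] = [4·0.2 + 5·0.2 + 6·0.13] / 0.53
 = 2.58 / 0.53
 = 258/53

4.868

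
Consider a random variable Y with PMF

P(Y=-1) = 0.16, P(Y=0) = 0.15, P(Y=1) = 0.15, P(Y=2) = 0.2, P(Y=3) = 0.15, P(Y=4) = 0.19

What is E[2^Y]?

5.57

E[2^Y] = Σ 2^y·P(Y=y)
 = 0.5·0.16 + 1·0.15 + 2·0.15 + 4·0.2 + 8·0.15 + 16·0.19
 = 0.08 + 0.15 + 0.3 + 0.8 + 1.2 + 3.04
 = 5.57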